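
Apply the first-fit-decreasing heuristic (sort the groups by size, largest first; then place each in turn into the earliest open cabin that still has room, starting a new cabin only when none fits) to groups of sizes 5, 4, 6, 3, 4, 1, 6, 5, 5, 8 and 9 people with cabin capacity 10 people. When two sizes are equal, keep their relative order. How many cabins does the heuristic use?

Sorted descending: 9, 8, 6, 6, 5, 5, 5, 4, 4, 3, 1.
  9 → cabin 1 (new)  [load 9/10]
  8 → cabin 2 (new)  [load 8/10]
  6 → cabin 3 (new)  [load 6/10]
  6 → cabin 4 (new)  [load 6/10]
  5 → cabin 5 (new)  [load 5/10]
  5 → cabin 5  [load 10/10]
  5 → cabin 6 (new)  [load 5/10]
  4 → cabin 3  [load 10/10]
  4 → cabin 4  [load 10/10]
  3 → cabin 6  [load 8/10]
  1 → cabin 1  [load 10/10]
6 cabins opened.

6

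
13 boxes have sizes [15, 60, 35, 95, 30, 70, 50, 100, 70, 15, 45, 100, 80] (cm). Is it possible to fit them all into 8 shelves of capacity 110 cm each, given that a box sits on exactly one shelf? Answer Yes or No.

A valid assignment using 8 shelves:
  shelf 1: 100 = 100
  shelf 2: 100 = 100
  shelf 3: 95 + 15 = 110
  shelf 4: 80 + 30 = 110
  shelf 5: 70 + 35 = 105
  shelf 6: 70 + 15 = 85
  shelf 7: 60 + 50 = 110
  shelf 8: 45 = 45
Every load is within 110 cm, so 8 shelves suffice.

Yes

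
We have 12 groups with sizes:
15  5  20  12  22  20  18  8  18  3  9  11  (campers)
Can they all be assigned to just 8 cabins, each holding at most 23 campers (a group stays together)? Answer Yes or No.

Yes

A valid assignment using 8 cabins:
  cabin 1: 22 = 22
  cabin 2: 20 + 3 = 23
  cabin 3: 20 = 20
  cabin 4: 18 + 5 = 23
  cabin 5: 18 = 18
  cabin 6: 15 + 8 = 23
  cabin 7: 12 + 11 = 23
  cabin 8: 9 = 9
Every load is within 23 campers, so 8 cabins suffice.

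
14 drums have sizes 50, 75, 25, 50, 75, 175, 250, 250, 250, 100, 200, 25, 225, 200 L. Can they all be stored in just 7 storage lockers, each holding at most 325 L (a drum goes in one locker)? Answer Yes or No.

A valid assignment using 7 storage lockers:
  locker 1: 250 + 75 = 325
  locker 2: 250 + 75 = 325
  locker 3: 250 + 50 + 25 = 325
  locker 4: 225 + 100 = 325
  locker 5: 200 + 50 + 25 = 275
  locker 6: 200 = 200
  locker 7: 175 = 175
Every load is within 325 L, so 7 storage lockers suffice.

Yes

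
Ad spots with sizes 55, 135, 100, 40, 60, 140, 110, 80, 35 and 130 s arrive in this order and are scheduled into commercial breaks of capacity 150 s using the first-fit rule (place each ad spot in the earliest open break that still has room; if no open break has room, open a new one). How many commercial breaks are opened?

7

  55 → break 1 (new)  [load 55/150]
  135 → break 2 (new)  [load 135/150]
  100 → break 3 (new)  [load 100/150]
  40 → break 1  [load 95/150]
  60 → break 4 (new)  [load 60/150]
  140 → break 5 (new)  [load 140/150]
  110 → break 6 (new)  [load 110/150]
  80 → break 4  [load 140/150]
  35 → break 1  [load 130/150]
  130 → break 7 (new)  [load 130/150]
7 commercial breaks opened.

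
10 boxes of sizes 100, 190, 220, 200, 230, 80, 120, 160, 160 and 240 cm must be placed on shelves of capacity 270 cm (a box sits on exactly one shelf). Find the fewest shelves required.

8

Total = 240 + 230 + 220 + 200 + 190 + 160 + 160 + 120 + 100 + 80 = 1700 cm.
Lower bound: ⌈1700/270⌉ = 7 shelves.
A packing using 8 shelves:
  shelf 1: 240 = 240
  shelf 2: 230 = 230
  shelf 3: 220 = 220
  shelf 4: 200 = 200
  shelf 5: 190 + 80 = 270
  shelf 6: 160 + 100 = 260
  shelf 7: 160 = 160
  shelf 8: 120 = 120
No arrangement into 7 shelves stays within capacity, so 8 is optimal.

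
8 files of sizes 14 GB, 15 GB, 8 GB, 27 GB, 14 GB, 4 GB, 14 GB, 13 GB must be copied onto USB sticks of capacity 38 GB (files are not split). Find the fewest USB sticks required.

Total = 27 + 15 + 14 + 14 + 14 + 13 + 8 + 4 = 109 GB.
Lower bound: ⌈109/38⌉ = 3 USB sticks.
A packing using 4 USB sticks:
  USB stick 1: 27 + 8 = 35
  USB stick 2: 15 + 14 + 4 = 33
  USB stick 3: 14 + 14 = 28
  USB stick 4: 13 = 13
No arrangement into 3 USB sticks stays within capacity, so 4 is optimal.

4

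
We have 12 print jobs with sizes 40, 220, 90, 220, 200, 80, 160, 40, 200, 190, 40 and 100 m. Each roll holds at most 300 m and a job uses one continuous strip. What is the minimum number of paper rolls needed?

6

Total = 220 + 220 + 200 + 200 + 190 + 160 + 100 + 90 + 80 + 40 + 40 + 40 = 1580 m.
Lower bound: ⌈1580/300⌉ = 6 paper rolls.
A packing using 6 paper rolls:
  roll 1: 220 + 80 = 300
  roll 2: 220 + 40 + 40 = 300
  roll 3: 200 + 100 = 300
  roll 4: 200 + 90 = 290
  roll 5: 190 + 40 = 230
  roll 6: 160 = 160
This matches the lower bound, so 6 is optimal.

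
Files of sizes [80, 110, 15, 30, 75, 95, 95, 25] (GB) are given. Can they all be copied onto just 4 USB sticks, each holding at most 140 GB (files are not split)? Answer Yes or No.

Total = 525 GB; ⌈525/140⌉ = 4.
5 files each exceed half the capacity and cannot share a USB stick, forcing at least 5 USB sticks.
At least 5 USB sticks are required, but only 4 are allowed.

No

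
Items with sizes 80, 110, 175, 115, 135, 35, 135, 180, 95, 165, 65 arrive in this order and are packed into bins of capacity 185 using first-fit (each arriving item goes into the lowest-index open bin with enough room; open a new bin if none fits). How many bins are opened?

  80 → bin 1 (new)  [load 80/185]
  110 → bin 2 (new)  [load 110/185]
  175 → bin 3 (new)  [load 175/185]
  115 → bin 4 (new)  [load 115/185]
  135 → bin 5 (new)  [load 135/185]
  35 → bin 1  [load 115/185]
  135 → bin 6 (new)  [load 135/185]
  180 → bin 7 (new)  [load 180/185]
  95 → bin 8 (new)  [load 95/185]
  165 → bin 9 (new)  [load 165/185]
  65 → bin 1  [load 180/185]
9 bins opened.

9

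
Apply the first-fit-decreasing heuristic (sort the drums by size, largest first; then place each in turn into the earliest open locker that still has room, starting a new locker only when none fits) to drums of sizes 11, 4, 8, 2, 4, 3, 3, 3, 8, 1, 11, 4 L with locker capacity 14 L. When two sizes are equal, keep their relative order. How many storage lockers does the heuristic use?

Sorted descending: 11, 11, 8, 8, 4, 4, 4, 3, 3, 3, 2, 1.
  11 → locker 1 (new)  [load 11/14]
  11 → locker 2 (new)  [load 11/14]
  8 → locker 3 (new)  [load 8/14]
  8 → locker 4 (new)  [load 8/14]
  4 → locker 3  [load 12/14]
  4 → locker 4  [load 12/14]
  4 → locker 5 (new)  [load 4/14]
  3 → locker 1  [load 14/14]
  3 → locker 2  [load 14/14]
  3 → locker 5  [load 7/14]
  2 → locker 3  [load 14/14]
  1 → locker 4  [load 13/14]
5 storage lockers opened.

5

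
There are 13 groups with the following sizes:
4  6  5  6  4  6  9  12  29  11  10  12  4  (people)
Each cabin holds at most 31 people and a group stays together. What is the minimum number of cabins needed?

4

Total = 29 + 12 + 12 + 11 + 10 + 9 + 6 + 6 + 6 + 5 + 4 + 4 + 4 = 118 people.
Lower bound: ⌈118/31⌉ = 4 cabins.
A packing using 4 cabins:
  cabin 1: 29 = 29
  cabin 2: 12 + 12 + 6 = 30
  cabin 3: 11 + 10 + 9 = 30
  cabin 4: 6 + 6 + 5 + 4 + 4 + 4 = 29
This matches the lower bound, so 4 is optimal.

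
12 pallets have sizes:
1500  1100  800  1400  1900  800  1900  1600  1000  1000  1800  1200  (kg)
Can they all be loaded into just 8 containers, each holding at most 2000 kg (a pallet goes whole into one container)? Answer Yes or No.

Total = 16000 kg; ⌈16000/2000⌉ = 8.
The bound of 8 does not rule out 8, but exhaustive search shows no assignment into 8 containers of capacity 2000 kg exists — the minimum is 9.

No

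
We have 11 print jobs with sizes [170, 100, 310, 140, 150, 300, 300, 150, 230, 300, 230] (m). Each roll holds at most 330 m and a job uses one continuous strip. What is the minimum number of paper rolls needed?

Total = 310 + 300 + 300 + 300 + 230 + 230 + 170 + 150 + 150 + 140 + 100 = 2380 m.
Lower bound: ⌈2380/330⌉ = 8 paper rolls.
A packing using 8 paper rolls:
  roll 1: 310 = 310
  roll 2: 300 = 300
  roll 3: 300 = 300
  roll 4: 300 = 300
  roll 5: 230 + 100 = 330
  roll 6: 230 = 230
  roll 7: 170 + 150 = 320
  roll 8: 150 + 140 = 290
This matches the lower bound, so 8 is optimal.

8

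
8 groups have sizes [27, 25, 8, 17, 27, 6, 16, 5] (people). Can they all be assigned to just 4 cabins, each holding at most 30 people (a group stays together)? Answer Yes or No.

Total = 131 people; ⌈131/30⌉ = 5.
At least 5 cabins are required, but only 4 are allowed.

No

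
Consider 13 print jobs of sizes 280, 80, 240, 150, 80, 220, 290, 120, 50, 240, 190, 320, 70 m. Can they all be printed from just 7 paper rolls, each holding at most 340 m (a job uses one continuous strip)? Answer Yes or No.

No

Total = 2330 m; ⌈2330/340⌉ = 7.
The bound of 7 does not rule out 7, but exhaustive search shows no assignment into 7 paper rolls of capacity 340 m exists — the minimum is 8.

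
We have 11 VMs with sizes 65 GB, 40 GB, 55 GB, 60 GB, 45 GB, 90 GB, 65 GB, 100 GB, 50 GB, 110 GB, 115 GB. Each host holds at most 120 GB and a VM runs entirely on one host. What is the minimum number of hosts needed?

Total = 115 + 110 + 100 + 90 + 65 + 65 + 60 + 55 + 50 + 45 + 40 = 795 GB.
Lower bound: ⌈795/120⌉ = 7 hosts.
A packing using 8 hosts:
  host 1: 115 = 115
  host 2: 110 = 110
  host 3: 100 = 100
  host 4: 90 = 90
  host 5: 65 + 55 = 120
  host 6: 65 + 50 = 115
  host 7: 60 + 45 = 105
  host 8: 40 = 40
No arrangement into 7 hosts stays within capacity, so 8 is optimal.

8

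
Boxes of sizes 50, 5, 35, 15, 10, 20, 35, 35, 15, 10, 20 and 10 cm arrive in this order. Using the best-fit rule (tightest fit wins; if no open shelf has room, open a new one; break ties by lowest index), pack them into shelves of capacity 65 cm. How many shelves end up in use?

4

  50 → shelf 1 (new)  [load 50/65]
  5 → shelf 1  [load 55/65]
  35 → shelf 2 (new)  [load 35/65]
  15 → shelf 2  [load 50/65]
  10 → shelf 1  [load 65/65]
  20 → shelf 3 (new)  [load 20/65]
  35 → shelf 3  [load 55/65]
  35 → shelf 4 (new)  [load 35/65]
  15 → shelf 2  [load 65/65]
  10 → shelf 3  [load 65/65]
  20 → shelf 4  [load 55/65]
  10 → shelf 4  [load 65/65]
4 shelves opened.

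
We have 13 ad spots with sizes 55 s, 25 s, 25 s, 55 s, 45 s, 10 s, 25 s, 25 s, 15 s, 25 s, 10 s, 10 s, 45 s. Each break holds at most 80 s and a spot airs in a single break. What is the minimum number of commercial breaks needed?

5

Total = 55 + 55 + 45 + 45 + 25 + 25 + 25 + 25 + 25 + 15 + 10 + 10 + 10 = 370 s.
Lower bound: ⌈370/80⌉ = 5 commercial breaks.
A packing using 5 commercial breaks:
  break 1: 55 + 25 = 80
  break 2: 55 + 25 = 80
  break 3: 45 + 25 + 10 = 80
  break 4: 45 + 25 + 10 = 80
  break 5: 25 + 15 + 10 = 50
This matches the lower bound, so 5 is optimal.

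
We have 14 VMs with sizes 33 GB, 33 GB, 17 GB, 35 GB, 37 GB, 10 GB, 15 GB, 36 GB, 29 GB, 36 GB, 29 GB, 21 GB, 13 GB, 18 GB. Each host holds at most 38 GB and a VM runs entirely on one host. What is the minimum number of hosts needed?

11

Total = 37 + 36 + 36 + 35 + 33 + 33 + 29 + 29 + 21 + 18 + 17 + 15 + 13 + 10 = 362 GB.
Lower bound: ⌈362/38⌉ = 10 hosts.
A packing using 11 hosts:
  host 1: 37 = 37
  host 2: 36 = 36
  host 3: 36 = 36
  host 4: 35 = 35
  host 5: 33 = 33
  host 6: 33 = 33
  host 7: 29 = 29
  host 8: 29 = 29
  host 9: 21 + 17 = 38
  host 10: 18 + 15 = 33
  host 11: 13 + 10 = 23
No arrangement into 10 hosts stays within capacity, so 11 is optimal.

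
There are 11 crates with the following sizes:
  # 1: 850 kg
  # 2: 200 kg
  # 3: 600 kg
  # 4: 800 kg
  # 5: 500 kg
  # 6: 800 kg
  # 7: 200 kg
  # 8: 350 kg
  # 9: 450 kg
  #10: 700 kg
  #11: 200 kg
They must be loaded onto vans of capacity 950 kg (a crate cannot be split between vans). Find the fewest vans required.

Total = 850 + 800 + 800 + 700 + 600 + 500 + 450 + 350 + 200 + 200 + 200 = 5650 kg.
Lower bound: ⌈5650/950⌉ = 6 vans.
A packing using 7 vans:
  van 1: 850 = 850
  van 2: 800 = 800
  van 3: 800 = 800
  van 4: 700 + 200 = 900
  van 5: 600 + 350 = 950
  van 6: 500 + 450 = 950
  van 7: 200 + 200 = 400
No arrangement into 6 vans stays within capacity, so 7 is optimal.

7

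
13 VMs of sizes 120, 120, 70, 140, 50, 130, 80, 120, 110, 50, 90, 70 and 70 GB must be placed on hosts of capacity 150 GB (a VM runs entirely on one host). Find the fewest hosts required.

10

Total = 140 + 130 + 120 + 120 + 120 + 110 + 90 + 80 + 70 + 70 + 70 + 50 + 50 = 1220 GB.
Lower bound: ⌈1220/150⌉ = 9 hosts.
A packing using 10 hosts:
  host 1: 140 = 140
  host 2: 130 = 130
  host 3: 120 = 120
  host 4: 120 = 120
  host 5: 120 = 120
  host 6: 110 = 110
  host 7: 90 + 50 = 140
  host 8: 80 + 70 = 150
  host 9: 70 + 70 = 140
  host 10: 50 = 50
No arrangement into 9 hosts stays within capacity, so 10 is optimal.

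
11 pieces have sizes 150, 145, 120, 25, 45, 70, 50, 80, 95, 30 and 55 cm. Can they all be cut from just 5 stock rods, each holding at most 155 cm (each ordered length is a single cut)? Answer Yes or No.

No

Total = 865 cm; ⌈865/155⌉ = 6.
At least 6 stock rods are required, but only 5 are allowed.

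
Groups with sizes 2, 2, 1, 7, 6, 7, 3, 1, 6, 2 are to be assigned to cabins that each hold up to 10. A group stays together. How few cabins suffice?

Total = 7 + 7 + 6 + 6 + 3 + 2 + 2 + 2 + 1 + 1 = 37.
Lower bound: ⌈37/10⌉ = 4 cabins.
A packing using 4 cabins:
  cabin 1: 7 + 3 = 10
  cabin 2: 7 + 2 + 1 = 10
  cabin 3: 6 + 2 + 2 = 10
  cabin 4: 6 + 1 = 7
This matches the lower bound, so 4 is optimal.

4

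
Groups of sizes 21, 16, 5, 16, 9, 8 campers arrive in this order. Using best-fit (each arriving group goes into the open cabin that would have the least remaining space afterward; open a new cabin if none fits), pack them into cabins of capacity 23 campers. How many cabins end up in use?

  21 → cabin 1 (new)  [load 21/23]
  16 → cabin 2 (new)  [load 16/23]
  5 → cabin 2  [load 21/23]
  16 → cabin 3 (new)  [load 16/23]
  9 → cabin 4 (new)  [load 9/23]
  8 → cabin 4  [load 17/23]
4 cabins opened.

4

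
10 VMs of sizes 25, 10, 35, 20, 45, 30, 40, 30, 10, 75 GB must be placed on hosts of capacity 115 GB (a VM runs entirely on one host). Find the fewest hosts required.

Total = 75 + 45 + 40 + 35 + 30 + 30 + 25 + 20 + 10 + 10 = 320 GB.
Lower bound: ⌈320/115⌉ = 3 hosts.
A packing using 3 hosts:
  host 1: 75 + 40 = 115
  host 2: 45 + 35 + 30 = 110
  host 3: 30 + 25 + 20 + 10 + 10 = 95
This matches the lower bound, so 3 is optimal.

3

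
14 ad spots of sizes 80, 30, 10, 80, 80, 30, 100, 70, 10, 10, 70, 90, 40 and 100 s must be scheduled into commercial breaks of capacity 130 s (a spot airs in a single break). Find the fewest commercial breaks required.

Total = 100 + 100 + 90 + 80 + 80 + 80 + 70 + 70 + 40 + 30 + 30 + 10 + 10 + 10 = 800 s.
Lower bound: ⌈800/130⌉ = 7 commercial breaks.
Also, 8 ad spots each exceed 65 s, and no two of those can share a break, so at least 8 commercial breaks are needed.
A packing using 8 commercial breaks:
  break 1: 100 + 30 = 130
  break 2: 100 + 30 = 130
  break 3: 90 + 40 = 130
  break 4: 80 + 10 + 10 + 10 = 110
  break 5: 80 = 80
  break 6: 80 = 80
  break 7: 70 = 70
  break 8: 70 = 70
This matches the lower bound, so 8 is optimal.

8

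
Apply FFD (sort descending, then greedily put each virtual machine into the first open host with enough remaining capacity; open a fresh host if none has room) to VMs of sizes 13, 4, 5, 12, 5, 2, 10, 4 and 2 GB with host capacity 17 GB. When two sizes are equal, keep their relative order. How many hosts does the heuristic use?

Sorted descending: 13, 12, 10, 5, 5, 4, 4, 2, 2.
  13 → host 1 (new)  [load 13/17]
  12 → host 2 (new)  [load 12/17]
  10 → host 3 (new)  [load 10/17]
  5 → host 2  [load 17/17]
  5 → host 3  [load 15/17]
  4 → host 1  [load 17/17]
  4 → host 4 (new)  [load 4/17]
  2 → host 3  [load 17/17]
  2 → host 4  [load 6/17]
4 hosts opened.

4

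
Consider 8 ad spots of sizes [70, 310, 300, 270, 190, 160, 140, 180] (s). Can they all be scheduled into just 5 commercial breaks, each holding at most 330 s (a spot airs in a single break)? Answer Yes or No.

Total = 1620 s; ⌈1620/330⌉ = 5.
The bound of 5 does not rule out 5, but exhaustive search shows no assignment into 5 commercial breaks of capacity 330 s exists — the minimum is 6.

No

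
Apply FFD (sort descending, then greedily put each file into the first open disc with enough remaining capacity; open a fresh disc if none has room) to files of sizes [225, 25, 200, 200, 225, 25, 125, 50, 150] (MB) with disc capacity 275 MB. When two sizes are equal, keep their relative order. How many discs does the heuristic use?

5

Sorted descending: 225, 225, 200, 200, 150, 125, 50, 25, 25.
  225 → disc 1 (new)  [load 225/275]
  225 → disc 2 (new)  [load 225/275]
  200 → disc 3 (new)  [load 200/275]
  200 → disc 4 (new)  [load 200/275]
  150 → disc 5 (new)  [load 150/275]
  125 → disc 5  [load 275/275]
  50 → disc 1  [load 275/275]
  25 → disc 2  [load 250/275]
  25 → disc 2  [load 275/275]
5 discs opened.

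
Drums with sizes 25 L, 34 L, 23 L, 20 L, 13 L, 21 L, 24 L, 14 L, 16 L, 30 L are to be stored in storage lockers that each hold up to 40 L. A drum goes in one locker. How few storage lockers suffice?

7

Total = 34 + 30 + 25 + 24 + 23 + 21 + 20 + 16 + 14 + 13 = 220 L.
Lower bound: ⌈220/40⌉ = 6 storage lockers.
A packing using 7 storage lockers:
  locker 1: 34 = 34
  locker 2: 30 = 30
  locker 3: 25 + 14 = 39
  locker 4: 24 + 16 = 40
  locker 5: 23 + 13 = 36
  locker 6: 21 = 21
  locker 7: 20 = 20
No arrangement into 6 storage lockers stays within capacity, so 7 is optimal.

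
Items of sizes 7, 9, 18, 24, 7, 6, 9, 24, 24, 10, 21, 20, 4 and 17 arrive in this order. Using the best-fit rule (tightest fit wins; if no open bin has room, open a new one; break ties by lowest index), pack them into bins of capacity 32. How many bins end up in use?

8

  7 → bin 1 (new)  [load 7/32]
  9 → bin 1  [load 16/32]
  18 → bin 2 (new)  [load 18/32]
  24 → bin 3 (new)  [load 24/32]
  7 → bin 3  [load 31/32]
  6 → bin 2  [load 24/32]
  9 → bin 1  [load 25/32]
  24 → bin 4 (new)  [load 24/32]
  24 → bin 5 (new)  [load 24/32]
  10 → bin 6 (new)  [load 10/32]
  21 → bin 6  [load 31/32]
  20 → bin 7 (new)  [load 20/32]
  4 → bin 1  [load 29/32]
  17 → bin 8 (new)  [load 17/32]
8 bins opened.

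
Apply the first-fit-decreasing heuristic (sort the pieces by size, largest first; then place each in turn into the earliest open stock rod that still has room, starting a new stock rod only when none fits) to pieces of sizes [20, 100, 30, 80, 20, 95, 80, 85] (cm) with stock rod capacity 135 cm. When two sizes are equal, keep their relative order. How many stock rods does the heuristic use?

5

Sorted descending: 100, 95, 85, 80, 80, 30, 20, 20.
  100 → stock rod 1 (new)  [load 100/135]
  95 → stock rod 2 (new)  [load 95/135]
  85 → stock rod 3 (new)  [load 85/135]
  80 → stock rod 4 (new)  [load 80/135]
  80 → stock rod 5 (new)  [load 80/135]
  30 → stock rod 1  [load 130/135]
  20 → stock rod 2  [load 115/135]
  20 → stock rod 2  [load 135/135]
5 stock rods opened.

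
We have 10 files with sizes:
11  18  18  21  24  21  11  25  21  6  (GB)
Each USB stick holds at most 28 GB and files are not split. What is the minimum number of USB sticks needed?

Total = 25 + 24 + 21 + 21 + 21 + 18 + 18 + 11 + 11 + 6 = 176 GB.
Lower bound: ⌈176/28⌉ = 7 USB sticks.
A packing using 8 USB sticks:
  USB stick 1: 25 = 25
  USB stick 2: 24 = 24
  USB stick 3: 21 + 6 = 27
  USB stick 4: 21 = 21
  USB stick 5: 21 = 21
  USB stick 6: 18 = 18
  USB stick 7: 18 = 18
  USB stick 8: 11 + 11 = 22
No arrangement into 7 USB sticks stays within capacity, so 8 is optimal.

8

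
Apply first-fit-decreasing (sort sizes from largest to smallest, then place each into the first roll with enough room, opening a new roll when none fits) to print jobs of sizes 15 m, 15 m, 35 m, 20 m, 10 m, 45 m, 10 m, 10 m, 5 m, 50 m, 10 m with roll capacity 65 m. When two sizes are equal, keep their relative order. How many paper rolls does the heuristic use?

4

Sorted descending: 50, 45, 35, 20, 15, 15, 10, 10, 10, 10, 5.
  50 → roll 1 (new)  [load 50/65]
  45 → roll 2 (new)  [load 45/65]
  35 → roll 3 (new)  [load 35/65]
  20 → roll 2  [load 65/65]
  15 → roll 1  [load 65/65]
  15 → roll 3  [load 50/65]
  10 → roll 3  [load 60/65]
  10 → roll 4 (new)  [load 10/65]
  10 → roll 4  [load 20/65]
  10 → roll 4  [load 30/65]
  5 → roll 3  [load 65/65]
4 paper rolls opened.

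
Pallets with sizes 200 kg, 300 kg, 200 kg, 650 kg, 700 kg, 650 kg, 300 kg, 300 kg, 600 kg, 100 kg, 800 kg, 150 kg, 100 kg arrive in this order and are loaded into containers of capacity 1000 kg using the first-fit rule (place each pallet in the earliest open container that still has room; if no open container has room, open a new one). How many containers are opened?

  200 → container 1 (new)  [load 200/1000]
  300 → container 1  [load 500/1000]
  200 → container 1  [load 700/1000]
  650 → container 2 (new)  [load 650/1000]
  700 → container 3 (new)  [load 700/1000]
  650 → container 4 (new)  [load 650/1000]
  300 → container 1  [load 1000/1000]
  300 → container 2  [load 950/1000]
  600 → container 5 (new)  [load 600/1000]
  100 → container 3  [load 800/1000]
  800 → container 6 (new)  [load 800/1000]
  150 → container 3  [load 950/1000]
  100 → container 4  [load 750/1000]
6 containers opened.

6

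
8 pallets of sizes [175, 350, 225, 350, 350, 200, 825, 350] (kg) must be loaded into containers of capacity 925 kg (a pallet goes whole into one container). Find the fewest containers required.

Total = 825 + 350 + 350 + 350 + 350 + 225 + 200 + 175 = 2825 kg.
Lower bound: ⌈2825/925⌉ = 4 containers.
A packing using 4 containers:
  container 1: 825 = 825
  container 2: 350 + 350 + 225 = 925
  container 3: 350 + 350 + 200 = 900
  container 4: 175 = 175
This matches the lower bound, so 4 is optimal.

4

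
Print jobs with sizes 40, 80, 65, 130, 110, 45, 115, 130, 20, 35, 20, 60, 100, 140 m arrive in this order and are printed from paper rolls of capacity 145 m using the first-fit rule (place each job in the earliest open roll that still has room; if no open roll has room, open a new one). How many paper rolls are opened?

  40 → roll 1 (new)  [load 40/145]
  80 → roll 1  [load 120/145]
  65 → roll 2 (new)  [load 65/145]
  130 → roll 3 (new)  [load 130/145]
  110 → roll 4 (new)  [load 110/145]
  45 → roll 2  [load 110/145]
  115 → roll 5 (new)  [load 115/145]
  130 → roll 6 (new)  [load 130/145]
  20 → roll 1  [load 140/145]
  35 → roll 2  [load 145/145]
  20 → roll 4  [load 130/145]
  60 → roll 7 (new)  [load 60/145]
  100 → roll 8 (new)  [load 100/145]
  140 → roll 9 (new)  [load 140/145]
9 paper rolls opened.

9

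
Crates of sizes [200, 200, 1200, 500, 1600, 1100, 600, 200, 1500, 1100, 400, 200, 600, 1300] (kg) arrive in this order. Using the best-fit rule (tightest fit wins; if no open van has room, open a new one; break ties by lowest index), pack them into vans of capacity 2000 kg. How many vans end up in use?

6

  200 → van 1 (new)  [load 200/2000]
  200 → van 1  [load 400/2000]
  1200 → van 1  [load 1600/2000]
  500 → van 2 (new)  [load 500/2000]
  1600 → van 3 (new)  [load 1600/2000]
  1100 → van 2  [load 1600/2000]
  600 → van 4 (new)  [load 600/2000]
  200 → van 1  [load 1800/2000]
  1500 → van 5 (new)  [load 1500/2000]
  1100 → van 4  [load 1700/2000]
  400 → van 2  [load 2000/2000]
  200 → van 1  [load 2000/2000]
  600 → van 6 (new)  [load 600/2000]
  1300 → van 6  [load 1900/2000]
6 vans opened.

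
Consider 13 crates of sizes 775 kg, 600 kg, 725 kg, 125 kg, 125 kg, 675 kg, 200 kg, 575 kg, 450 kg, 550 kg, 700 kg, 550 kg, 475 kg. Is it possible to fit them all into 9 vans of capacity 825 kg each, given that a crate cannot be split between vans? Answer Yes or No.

Total = 6525 kg; ⌈6525/825⌉ = 8.
10 crates each exceed half the capacity and cannot share a van, forcing at least 10 vans.
At least 10 vans are required, but only 9 are allowed.

No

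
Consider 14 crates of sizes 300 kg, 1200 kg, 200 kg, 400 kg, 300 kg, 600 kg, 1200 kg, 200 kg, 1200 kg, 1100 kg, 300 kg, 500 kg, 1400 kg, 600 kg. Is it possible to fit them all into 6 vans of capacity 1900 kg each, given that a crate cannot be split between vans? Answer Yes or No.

Yes

A valid assignment using 6 vans:
  van 1: 1400 + 500 = 1900
  van 2: 1200 + 600 = 1800
  van 3: 1200 + 600 = 1800
  van 4: 1200 + 400 + 300 = 1900
  van 5: 1100 + 300 + 300 + 200 = 1900
  van 6: 200 = 200
Every load is within 1900 kg, so 6 vans suffice.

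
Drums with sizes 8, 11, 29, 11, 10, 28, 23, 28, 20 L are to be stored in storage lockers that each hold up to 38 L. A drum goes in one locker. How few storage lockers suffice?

Total = 29 + 28 + 28 + 23 + 20 + 11 + 11 + 10 + 8 = 168 L.
Lower bound: ⌈168/38⌉ = 5 storage lockers.
A packing using 5 storage lockers:
  locker 1: 29 + 8 = 37
  locker 2: 28 + 10 = 38
  locker 3: 28 = 28
  locker 4: 23 + 11 = 34
  locker 5: 20 + 11 = 31
This matches the lower bound, so 5 is optimal.

5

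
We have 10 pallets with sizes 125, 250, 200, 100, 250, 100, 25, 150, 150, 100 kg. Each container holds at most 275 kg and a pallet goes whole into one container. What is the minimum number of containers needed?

Total = 250 + 250 + 200 + 150 + 150 + 125 + 100 + 100 + 100 + 25 = 1450 kg.
Lower bound: ⌈1450/275⌉ = 6 containers.
A packing using 6 containers:
  container 1: 250 + 25 = 275
  container 2: 250 = 250
  container 3: 200 = 200
  container 4: 150 + 125 = 275
  container 5: 150 + 100 = 250
  container 6: 100 + 100 = 200
This matches the lower bound, so 6 is optimal.

6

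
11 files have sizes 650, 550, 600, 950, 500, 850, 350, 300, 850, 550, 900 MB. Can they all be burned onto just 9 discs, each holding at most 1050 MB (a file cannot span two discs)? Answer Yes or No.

Yes

A valid assignment using 8 discs:
  disc 1: 950 = 950
  disc 2: 900 = 900
  disc 3: 850 = 850
  disc 4: 850 = 850
  disc 5: 650 + 350 = 1000
  disc 6: 600 + 300 = 900
  disc 7: 550 + 500 = 1050
  disc 8: 550 = 550
That uses only 8 ≤ 9, so 9 discs are enough.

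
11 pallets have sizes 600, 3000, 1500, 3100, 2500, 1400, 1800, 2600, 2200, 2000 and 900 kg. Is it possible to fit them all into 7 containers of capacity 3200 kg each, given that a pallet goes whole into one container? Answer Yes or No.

No

Total = 21600 kg; ⌈21600/3200⌉ = 7.
The bound of 7 does not rule out 7, but exhaustive search shows no assignment into 7 containers of capacity 3200 kg exists — the minimum is 8.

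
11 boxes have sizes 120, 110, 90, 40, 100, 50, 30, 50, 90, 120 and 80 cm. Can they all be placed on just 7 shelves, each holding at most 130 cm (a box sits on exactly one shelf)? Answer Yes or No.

No

Total = 880 cm; ⌈880/130⌉ = 7.
The bound of 7 does not rule out 7, but exhaustive search shows no assignment into 7 shelves of capacity 130 cm exists — the minimum is 8.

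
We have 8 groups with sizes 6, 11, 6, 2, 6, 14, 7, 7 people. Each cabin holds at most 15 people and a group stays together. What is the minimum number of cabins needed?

Total = 14 + 11 + 7 + 7 + 6 + 6 + 6 + 2 = 59 people.
Lower bound: ⌈59/15⌉ = 4 cabins.
A packing using 5 cabins:
  cabin 1: 14 = 14
  cabin 2: 11 + 2 = 13
  cabin 3: 7 + 7 = 14
  cabin 4: 6 + 6 = 12
  cabin 5: 6 = 6
No arrangement into 4 cabins stays within capacity, so 5 is optimal.

5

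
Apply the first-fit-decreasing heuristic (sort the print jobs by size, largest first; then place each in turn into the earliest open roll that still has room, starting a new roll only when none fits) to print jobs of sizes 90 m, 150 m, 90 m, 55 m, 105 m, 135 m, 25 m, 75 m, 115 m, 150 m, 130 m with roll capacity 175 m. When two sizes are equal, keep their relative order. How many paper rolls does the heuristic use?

Sorted descending: 150, 150, 135, 130, 115, 105, 90, 90, 75, 55, 25.
  150 → roll 1 (new)  [load 150/175]
  150 → roll 2 (new)  [load 150/175]
  135 → roll 3 (new)  [load 135/175]
  130 → roll 4 (new)  [load 130/175]
  115 → roll 5 (new)  [load 115/175]
  105 → roll 6 (new)  [load 105/175]
  90 → roll 7 (new)  [load 90/175]
  90 → roll 8 (new)  [load 90/175]
  75 → roll 7  [load 165/175]
  55 → roll 5  [load 170/175]
  25 → roll 1  [load 175/175]
8 paper rolls opened.

8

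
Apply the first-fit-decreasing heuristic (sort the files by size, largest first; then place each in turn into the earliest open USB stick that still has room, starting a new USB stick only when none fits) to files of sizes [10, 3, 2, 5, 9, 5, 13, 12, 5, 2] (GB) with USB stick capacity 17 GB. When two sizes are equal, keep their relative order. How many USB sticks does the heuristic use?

Sorted descending: 13, 12, 10, 9, 5, 5, 5, 3, 2, 2.
  13 → USB stick 1 (new)  [load 13/17]
  12 → USB stick 2 (new)  [load 12/17]
  10 → USB stick 3 (new)  [load 10/17]
  9 → USB stick 4 (new)  [load 9/17]
  5 → USB stick 2  [load 17/17]
  5 → USB stick 3  [load 15/17]
  5 → USB stick 4  [load 14/17]
  3 → USB stick 1  [load 16/17]
  2 → USB stick 3  [load 17/17]
  2 → USB stick 4  [load 16/17]
4 USB sticks opened.

4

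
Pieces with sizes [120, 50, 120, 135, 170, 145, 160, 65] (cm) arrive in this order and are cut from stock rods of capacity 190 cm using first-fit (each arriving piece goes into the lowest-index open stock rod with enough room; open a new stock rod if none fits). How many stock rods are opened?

6

  120 → stock rod 1 (new)  [load 120/190]
  50 → stock rod 1  [load 170/190]
  120 → stock rod 2 (new)  [load 120/190]
  135 → stock rod 3 (new)  [load 135/190]
  170 → stock rod 4 (new)  [load 170/190]
  145 → stock rod 5 (new)  [load 145/190]
  160 → stock rod 6 (new)  [load 160/190]
  65 → stock rod 2  [load 185/190]
6 stock rods opened.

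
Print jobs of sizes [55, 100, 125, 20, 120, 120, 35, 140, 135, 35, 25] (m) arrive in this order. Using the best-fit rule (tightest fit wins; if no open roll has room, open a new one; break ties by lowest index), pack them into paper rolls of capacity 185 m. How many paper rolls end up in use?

  55 → roll 1 (new)  [load 55/185]
  100 → roll 1  [load 155/185]
  125 → roll 2 (new)  [load 125/185]
  20 → roll 1  [load 175/185]
  120 → roll 3 (new)  [load 120/185]
  120 → roll 4 (new)  [load 120/185]
  35 → roll 2  [load 160/185]
  140 → roll 5 (new)  [load 140/185]
  135 → roll 6 (new)  [load 135/185]
  35 → roll 5  [load 175/185]
  25 → roll 2  [load 185/185]
6 paper rolls opened.

6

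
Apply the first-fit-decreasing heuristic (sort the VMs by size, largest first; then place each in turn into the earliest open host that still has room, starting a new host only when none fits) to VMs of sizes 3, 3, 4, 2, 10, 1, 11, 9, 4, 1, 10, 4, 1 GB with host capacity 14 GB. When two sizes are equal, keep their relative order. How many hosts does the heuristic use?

Sorted descending: 11, 10, 10, 9, 4, 4, 4, 3, 3, 2, 1, 1, 1.
  11 → host 1 (new)  [load 11/14]
  10 → host 2 (new)  [load 10/14]
  10 → host 3 (new)  [load 10/14]
  9 → host 4 (new)  [load 9/14]
  4 → host 2  [load 14/14]
  4 → host 3  [load 14/14]
  4 → host 4  [load 13/14]
  3 → host 1  [load 14/14]
  3 → host 5 (new)  [load 3/14]
  2 → host 5  [load 5/14]
  1 → host 4  [load 14/14]
  1 → host 5  [load 6/14]
  1 → host 5  [load 7/14]
5 hosts opened.

5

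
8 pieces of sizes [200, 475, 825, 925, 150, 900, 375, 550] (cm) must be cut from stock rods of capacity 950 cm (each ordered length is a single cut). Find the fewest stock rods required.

5

Total = 925 + 900 + 825 + 550 + 475 + 375 + 200 + 150 = 4400 cm.
Lower bound: ⌈4400/950⌉ = 5 stock rods.
A packing using 5 stock rods:
  stock rod 1: 925 = 925
  stock rod 2: 900 = 900
  stock rod 3: 825 = 825
  stock rod 4: 550 + 375 = 925
  stock rod 5: 475 + 200 + 150 = 825
This matches the lower bound, so 5 is optimal.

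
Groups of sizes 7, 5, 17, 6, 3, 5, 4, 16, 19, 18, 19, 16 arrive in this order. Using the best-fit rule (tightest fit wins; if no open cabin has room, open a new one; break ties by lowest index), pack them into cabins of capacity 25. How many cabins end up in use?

  7 → cabin 1 (new)  [load 7/25]
  5 → cabin 1  [load 12/25]
  17 → cabin 2 (new)  [load 17/25]
  6 → cabin 2  [load 23/25]
  3 → cabin 1  [load 15/25]
  5 → cabin 1  [load 20/25]
  4 → cabin 1  [load 24/25]
  16 → cabin 3 (new)  [load 16/25]
  19 → cabin 4 (new)  [load 19/25]
  18 → cabin 5 (new)  [load 18/25]
  19 → cabin 6 (new)  [load 19/25]
  16 → cabin 7 (new)  [load 16/25]
7 cabins opened.

7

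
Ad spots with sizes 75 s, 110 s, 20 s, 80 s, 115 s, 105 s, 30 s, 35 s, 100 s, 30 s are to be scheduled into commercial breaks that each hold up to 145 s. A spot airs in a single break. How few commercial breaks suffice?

6

Total = 115 + 110 + 105 + 100 + 80 + 75 + 35 + 30 + 30 + 20 = 700 s.
Lower bound: ⌈700/145⌉ = 5 commercial breaks.
Also, 6 ad spots each exceed 145/2 s, and no two of those can share a break, so at least 6 commercial breaks are needed.
A packing using 6 commercial breaks:
  break 1: 115 + 30 = 145
  break 2: 110 + 35 = 145
  break 3: 105 + 30 = 135
  break 4: 100 + 20 = 120
  break 5: 80 = 80
  break 6: 75 = 75
This matches the lower bound, so 6 is optimal.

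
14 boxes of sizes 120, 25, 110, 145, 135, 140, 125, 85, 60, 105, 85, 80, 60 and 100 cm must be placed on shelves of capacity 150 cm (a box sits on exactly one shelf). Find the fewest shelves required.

Total = 145 + 140 + 135 + 125 + 120 + 110 + 105 + 100 + 85 + 85 + 80 + 60 + 60 + 25 = 1375 cm.
Lower bound: ⌈1375/150⌉ = 10 shelves.
Also, 11 boxes each exceed 75 cm, and no two of those can share a shelf, so at least 11 shelves are needed.
A packing using 11 shelves:
  shelf 1: 145 = 145
  shelf 2: 140 = 140
  shelf 3: 135 = 135
  shelf 4: 125 + 25 = 150
  shelf 5: 120 = 120
  shelf 6: 110 = 110
  shelf 7: 105 = 105
  shelf 8: 100 = 100
  shelf 9: 85 + 60 = 145
  shelf 10: 85 + 60 = 145
  shelf 11: 80 = 80
This matches the lower bound, so 11 is optimal.

11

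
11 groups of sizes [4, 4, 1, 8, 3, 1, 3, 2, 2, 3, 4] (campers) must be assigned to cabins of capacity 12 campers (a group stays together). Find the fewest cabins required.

Total = 8 + 4 + 4 + 4 + 3 + 3 + 3 + 2 + 2 + 1 + 1 = 35 campers.
Lower bound: ⌈35/12⌉ = 3 cabins.
A packing using 3 cabins:
  cabin 1: 8 + 4 = 12
  cabin 2: 4 + 4 + 3 + 1 = 12
  cabin 3: 3 + 3 + 2 + 2 + 1 = 11
This matches the lower bound, so 3 is optimal.

3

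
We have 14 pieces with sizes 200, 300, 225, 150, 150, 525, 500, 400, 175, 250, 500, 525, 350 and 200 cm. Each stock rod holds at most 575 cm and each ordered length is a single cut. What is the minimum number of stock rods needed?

9

Total = 525 + 525 + 500 + 500 + 400 + 350 + 300 + 250 + 225 + 200 + 200 + 175 + 150 + 150 = 4450 cm.
Lower bound: ⌈4450/575⌉ = 8 stock rods.
A packing using 9 stock rods:
  stock rod 1: 525 = 525
  stock rod 2: 525 = 525
  stock rod 3: 500 = 500
  stock rod 4: 500 = 500
  stock rod 5: 400 + 175 = 575
  stock rod 6: 350 + 225 = 575
  stock rod 7: 300 + 250 = 550
  stock rod 8: 200 + 200 + 150 = 550
  stock rod 9: 150 = 150
No arrangement into 8 stock rods stays within capacity, so 9 is optimal.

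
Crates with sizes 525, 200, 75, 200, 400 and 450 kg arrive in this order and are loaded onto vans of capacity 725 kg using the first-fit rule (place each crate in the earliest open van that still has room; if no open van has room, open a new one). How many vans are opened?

  525 → van 1 (new)  [load 525/725]
  200 → van 1  [load 725/725]
  75 → van 2 (new)  [load 75/725]
  200 → van 2  [load 275/725]
  400 → van 2  [load 675/725]
  450 → van 3 (new)  [load 450/725]
3 vans opened.

3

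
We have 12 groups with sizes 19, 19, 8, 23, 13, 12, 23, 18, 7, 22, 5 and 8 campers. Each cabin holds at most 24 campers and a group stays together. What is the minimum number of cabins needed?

9

Total = 23 + 23 + 22 + 19 + 19 + 18 + 13 + 12 + 8 + 8 + 7 + 5 = 177 campers.
Lower bound: ⌈177/24⌉ = 8 cabins.
A packing using 9 cabins:
  cabin 1: 23 = 23
  cabin 2: 23 = 23
  cabin 3: 22 = 22
  cabin 4: 19 + 5 = 24
  cabin 5: 19 = 19
  cabin 6: 18 = 18
  cabin 7: 13 + 8 = 21
  cabin 8: 12 + 8 = 20
  cabin 9: 7 = 7
No arrangement into 8 cabins stays within capacity, so 9 is optimal.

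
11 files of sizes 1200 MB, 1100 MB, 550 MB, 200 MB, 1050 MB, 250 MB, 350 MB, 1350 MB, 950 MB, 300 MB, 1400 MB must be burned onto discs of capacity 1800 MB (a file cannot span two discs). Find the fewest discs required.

Total = 1400 + 1350 + 1200 + 1100 + 1050 + 950 + 550 + 350 + 300 + 250 + 200 = 8700 MB.
Lower bound: ⌈8700/1800⌉ = 5 discs.
Also, 6 files each exceed 900 MB, and no two of those can share a disc, so at least 6 discs are needed.
A packing using 6 discs:
  disc 1: 1400 + 350 = 1750
  disc 2: 1350 + 300 = 1650
  disc 3: 1200 + 550 = 1750
  disc 4: 1100 + 250 + 200 = 1550
  disc 5: 1050 = 1050
  disc 6: 950 = 950
This matches the lower bound, so 6 is optimal.

6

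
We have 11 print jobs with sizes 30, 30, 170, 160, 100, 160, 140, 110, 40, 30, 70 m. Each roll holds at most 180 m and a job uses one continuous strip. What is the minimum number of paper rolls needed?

Total = 170 + 160 + 160 + 140 + 110 + 100 + 70 + 40 + 30 + 30 + 30 = 1040 m.
Lower bound: ⌈1040/180⌉ = 6 paper rolls.
A packing using 7 paper rolls:
  roll 1: 170 = 170
  roll 2: 160 = 160
  roll 3: 160 = 160
  roll 4: 140 + 40 = 180
  roll 5: 110 + 70 = 180
  roll 6: 100 + 30 + 30 = 160
  roll 7: 30 = 30
No arrangement into 6 paper rolls stays within capacity, so 7 is optimal.

7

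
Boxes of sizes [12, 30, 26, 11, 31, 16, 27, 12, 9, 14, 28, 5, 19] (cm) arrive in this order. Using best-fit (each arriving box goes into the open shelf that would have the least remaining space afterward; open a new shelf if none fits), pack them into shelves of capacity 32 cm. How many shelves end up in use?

  12 → shelf 1 (new)  [load 12/32]
  30 → shelf 2 (new)  [load 30/32]
  26 → shelf 3 (new)  [load 26/32]
  11 → shelf 1  [load 23/32]
  31 → shelf 4 (new)  [load 31/32]
  16 → shelf 5 (new)  [load 16/32]
  27 → shelf 6 (new)  [load 27/32]
  12 → shelf 5  [load 28/32]
  9 → shelf 1  [load 32/32]
  14 → shelf 7 (new)  [load 14/32]
  28 → shelf 8 (new)  [load 28/32]
  5 → shelf 6  [load 32/32]
  19 → shelf 9 (new)  [load 19/32]
9 shelves opened.

9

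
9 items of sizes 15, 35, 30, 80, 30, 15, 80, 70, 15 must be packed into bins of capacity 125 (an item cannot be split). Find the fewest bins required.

Total = 80 + 80 + 70 + 35 + 30 + 30 + 15 + 15 + 15 = 370.
Lower bound: ⌈370/125⌉ = 3 bins.
A packing using 3 bins:
  bin 1: 80 + 30 + 15 = 125
  bin 2: 80 + 30 + 15 = 125
  bin 3: 70 + 35 + 15 = 120
This matches the lower bound, so 3 is optimal.

3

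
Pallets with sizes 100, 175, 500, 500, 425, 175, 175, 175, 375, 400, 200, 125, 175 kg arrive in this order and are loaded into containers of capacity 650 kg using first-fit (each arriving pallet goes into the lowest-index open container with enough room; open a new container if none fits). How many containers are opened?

  100 → container 1 (new)  [load 100/650]
  175 → container 1  [load 275/650]
  500 → container 2 (new)  [load 500/650]
  500 → container 3 (new)  [load 500/650]
  425 → container 4 (new)  [load 425/650]
  175 → container 1  [load 450/650]
  175 → container 1  [load 625/650]
  175 → container 4  [load 600/650]
  375 → container 5 (new)  [load 375/650]
  400 → container 6 (new)  [load 400/650]
  200 → container 5  [load 575/650]
  125 → container 2  [load 625/650]
  175 → container 6  [load 575/650]
6 containers opened.

6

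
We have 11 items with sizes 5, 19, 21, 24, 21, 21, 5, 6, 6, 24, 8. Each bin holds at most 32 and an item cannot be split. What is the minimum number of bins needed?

Total = 24 + 24 + 21 + 21 + 21 + 19 + 8 + 6 + 6 + 5 + 5 = 160.
Lower bound: ⌈160/32⌉ = 5 bins.
Also, 6 items each exceed 16, and no two of those can share a bin, so at least 6 bins are needed.
A packing using 6 bins:
  bin 1: 24 + 8 = 32
  bin 2: 24 + 6 = 30
  bin 3: 21 + 6 + 5 = 32
  bin 4: 21 + 5 = 26
  bin 5: 21 = 21
  bin 6: 19 = 19
This matches the lower bound, so 6 is optimal.

6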